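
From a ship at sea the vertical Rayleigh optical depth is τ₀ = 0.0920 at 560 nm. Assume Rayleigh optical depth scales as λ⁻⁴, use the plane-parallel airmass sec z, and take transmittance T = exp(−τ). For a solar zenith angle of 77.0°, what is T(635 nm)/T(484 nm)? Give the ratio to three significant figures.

1.63

Airmass: sec 77.0° = 4.4454.
τ(635 nm) = 0.0920 × (560/635)⁴ × 4.4454 = 0.0920 × 0.6049 × 4.4454 = 0.2474.
τ(484 nm) = 0.0920 × (560/484)⁴ × 4.4454 = 0.0920 × 1.7921 × 4.4454 = 0.7329.
T(635)/T(484) = exp(τ_B − τ_A) = exp(0.4856) = 1.6251.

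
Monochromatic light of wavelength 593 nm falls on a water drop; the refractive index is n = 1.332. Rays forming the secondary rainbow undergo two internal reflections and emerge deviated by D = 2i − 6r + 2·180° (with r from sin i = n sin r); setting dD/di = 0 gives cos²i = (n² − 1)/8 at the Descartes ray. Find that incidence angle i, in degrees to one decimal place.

cos²i = (1.332² − 1)/8 = (1.77422 − 1)/8 = 0.09678.
cos i = 0.31109, so i = 71.875°.

71.9°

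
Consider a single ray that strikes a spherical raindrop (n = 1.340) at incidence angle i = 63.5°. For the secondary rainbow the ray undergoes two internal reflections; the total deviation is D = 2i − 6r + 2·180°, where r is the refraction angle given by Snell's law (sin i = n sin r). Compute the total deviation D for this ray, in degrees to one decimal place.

sin r = sin 63.5° / 1.340 = 0.8949/1.340 = 0.6679; r = 41.90°.
D = 2·63.5° − 6·41.90° + 2·180° = 127.00° − 251.41° + 360° = 235.59°.

235.6°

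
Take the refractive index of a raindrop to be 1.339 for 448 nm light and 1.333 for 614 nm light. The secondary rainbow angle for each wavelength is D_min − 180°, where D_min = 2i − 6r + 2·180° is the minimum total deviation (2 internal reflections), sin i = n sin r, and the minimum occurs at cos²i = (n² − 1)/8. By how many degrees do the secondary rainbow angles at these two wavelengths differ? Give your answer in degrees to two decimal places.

At 448 nm (n = 1.339): cos²i = 0.09912 → i = 71.650°, r = 45.141°, D_min = 232.451°, rainbow angle = 52.451°.
At 614 nm (n = 1.333): cos²i = 0.09711 → i = 71.843°, r = 45.466°, D_min = 230.891°, rainbow angle = 50.891°.
Angular width = |52.451° − 50.891°| = 1.560°.

1.56°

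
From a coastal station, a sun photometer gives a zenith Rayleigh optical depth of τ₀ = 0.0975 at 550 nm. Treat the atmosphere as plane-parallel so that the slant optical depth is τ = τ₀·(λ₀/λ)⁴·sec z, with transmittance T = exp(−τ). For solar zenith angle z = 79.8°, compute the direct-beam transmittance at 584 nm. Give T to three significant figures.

sec 79.8° = 5.6470.
τ = 0.0975 × (550/584)⁴ × 5.6470 = 0.0975 × 0.7867 × 5.6470 = 0.4331.
T = exp(−0.4331) = 0.6485.

0.648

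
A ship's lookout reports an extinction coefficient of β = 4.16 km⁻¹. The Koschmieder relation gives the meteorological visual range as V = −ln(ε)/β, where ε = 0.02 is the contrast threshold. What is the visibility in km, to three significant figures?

V = −ln(0.02) / 4.16 = 3.912 / 4.16 = 0.9404 km.

0.940 km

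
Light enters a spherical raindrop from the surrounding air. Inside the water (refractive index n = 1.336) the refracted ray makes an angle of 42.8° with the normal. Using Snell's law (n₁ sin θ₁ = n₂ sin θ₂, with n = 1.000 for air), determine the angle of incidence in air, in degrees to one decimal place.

65.2°

Snell: sin θ_i = n · sin θ_r = 1.336 × sin 42.8° = 1.336 × 0.6794 = 0.9077.
θ_i = arcsin(0.9077) = 65.19°.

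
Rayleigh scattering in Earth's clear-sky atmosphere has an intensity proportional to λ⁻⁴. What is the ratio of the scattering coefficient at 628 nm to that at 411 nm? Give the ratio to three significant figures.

Rayleigh scattering ∝ λ⁻⁴, so the ratio of coefficients is the inverse fourth power of the wavelength ratio.
σ(628)/σ(411) = (411/628)⁴ = (0.6545)⁴ = 0.1835.

0.183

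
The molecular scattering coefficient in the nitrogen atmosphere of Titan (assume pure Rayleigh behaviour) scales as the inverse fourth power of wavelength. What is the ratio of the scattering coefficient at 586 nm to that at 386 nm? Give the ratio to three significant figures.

0.188

Rayleigh scattering ∝ λ⁻⁴, so the ratio of coefficients is the inverse fourth power of the wavelength ratio.
σ(586)/σ(386) = (386/586)⁴ = (0.6587)⁴ = 0.1883.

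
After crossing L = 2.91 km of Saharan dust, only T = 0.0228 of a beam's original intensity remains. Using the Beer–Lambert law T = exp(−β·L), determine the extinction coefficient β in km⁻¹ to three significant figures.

Beer–Lambert: T = exp(−βL) ⇒ β = −ln(T)/L = −ln(0.0228)/2.91 = 3.7810/2.91 = 1.299 km⁻¹.

1.30 km⁻¹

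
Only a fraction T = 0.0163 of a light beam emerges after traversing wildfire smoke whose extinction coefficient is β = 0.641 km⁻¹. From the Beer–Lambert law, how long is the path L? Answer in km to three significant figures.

6.42 km

Beer–Lambert: T = exp(−βL) ⇒ L = −ln(T)/β = −ln(0.0163)/0.641 = 4.1166/0.641 = 6.422 km.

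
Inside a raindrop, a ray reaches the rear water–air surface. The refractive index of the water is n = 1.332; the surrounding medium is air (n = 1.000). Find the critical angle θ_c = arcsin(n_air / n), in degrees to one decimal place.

sin θ_c = n_air / n = 1.000 / 1.332 = 0.7508.
θ_c = arcsin(0.7508) = 48.66°.

48.7°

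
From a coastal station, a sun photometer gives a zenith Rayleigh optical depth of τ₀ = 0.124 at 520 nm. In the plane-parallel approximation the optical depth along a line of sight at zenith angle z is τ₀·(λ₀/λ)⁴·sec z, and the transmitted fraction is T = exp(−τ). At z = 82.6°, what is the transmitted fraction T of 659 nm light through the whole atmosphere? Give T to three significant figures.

sec 82.6° = 7.7642.
τ = 0.124 × (520/659)⁴ × 7.7642 = 0.124 × 0.3877 × 7.7642 = 0.3732.
T = exp(−0.3732) = 0.6885.

0.688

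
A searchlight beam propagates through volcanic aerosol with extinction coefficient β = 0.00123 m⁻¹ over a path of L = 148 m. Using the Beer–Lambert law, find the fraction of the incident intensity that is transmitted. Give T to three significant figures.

τ = β·L = 0.00123 × 148 = 0.1820.
T = exp(−0.1820) = 0.8336.

0.834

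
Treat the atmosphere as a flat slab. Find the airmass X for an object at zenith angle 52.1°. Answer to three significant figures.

1.63

X = sec z = 1/cos 52.1° = 1/0.6143 = 1.6279.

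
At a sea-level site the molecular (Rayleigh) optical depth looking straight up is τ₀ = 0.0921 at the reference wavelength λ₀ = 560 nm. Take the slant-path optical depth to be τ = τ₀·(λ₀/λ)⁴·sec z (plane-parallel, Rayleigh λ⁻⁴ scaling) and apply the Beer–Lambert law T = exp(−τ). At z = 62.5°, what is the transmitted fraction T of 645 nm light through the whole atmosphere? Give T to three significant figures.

0.893

sec 62.5° = 2.1657.
τ = 0.0921 × (560/645)⁴ × 2.1657 = 0.0921 × 0.5682 × 2.1657 = 0.1133.
T = exp(−0.1133) = 0.8929.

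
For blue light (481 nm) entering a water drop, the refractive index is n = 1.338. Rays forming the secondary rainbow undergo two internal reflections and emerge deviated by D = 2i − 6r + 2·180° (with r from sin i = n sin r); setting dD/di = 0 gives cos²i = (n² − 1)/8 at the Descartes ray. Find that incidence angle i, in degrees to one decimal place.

cos²i = (1.338² − 1)/8 = (1.79024 − 1)/8 = 0.09878.
cos i = 0.31429, so i = 71.682°.

71.7°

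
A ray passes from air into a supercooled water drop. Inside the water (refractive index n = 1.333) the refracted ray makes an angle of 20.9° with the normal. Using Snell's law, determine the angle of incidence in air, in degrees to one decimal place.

Snell: sin θ_i = n · sin θ_r = 1.333 × sin 20.9° = 1.333 × 0.3567 = 0.4755.
θ_i = arcsin(0.4755) = 28.39°.

28.4°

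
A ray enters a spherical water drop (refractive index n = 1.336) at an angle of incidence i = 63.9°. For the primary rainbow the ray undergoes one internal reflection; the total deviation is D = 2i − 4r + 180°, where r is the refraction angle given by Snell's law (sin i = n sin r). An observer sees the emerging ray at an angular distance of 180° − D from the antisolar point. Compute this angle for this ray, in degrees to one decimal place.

sin r = sin 63.9° / 1.336 = 0.8980/1.336 = 0.6722; r = 42.24°.
D = 2·63.9° − 4·42.24° + 180° = 127.80° − 168.94° + 180° = 138.86°.
Angle from antisolar point = 180° − D = 41.14°.

41.1°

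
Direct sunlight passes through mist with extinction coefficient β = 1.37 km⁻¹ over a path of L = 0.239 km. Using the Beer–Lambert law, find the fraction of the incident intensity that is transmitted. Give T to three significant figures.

0.721

τ = β·L = 1.37 × 0.239 = 0.3274.
T = exp(−0.3274) = 0.7208.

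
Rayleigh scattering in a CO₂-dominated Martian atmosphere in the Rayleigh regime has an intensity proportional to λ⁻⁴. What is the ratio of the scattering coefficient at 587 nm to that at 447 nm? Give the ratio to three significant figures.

0.336

Rayleigh scattering ∝ λ⁻⁴, so the ratio of coefficients is the inverse fourth power of the wavelength ratio.
σ(587)/σ(447) = (447/587)⁴ = (0.7615)⁴ = 0.3363.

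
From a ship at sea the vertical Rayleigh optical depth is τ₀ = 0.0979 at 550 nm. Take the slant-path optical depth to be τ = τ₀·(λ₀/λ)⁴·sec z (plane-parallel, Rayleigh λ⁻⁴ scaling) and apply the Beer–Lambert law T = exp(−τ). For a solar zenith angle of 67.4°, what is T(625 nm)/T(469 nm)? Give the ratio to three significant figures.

Airmass: sec 67.4° = 2.6022.
τ(625 nm) = 0.0979 × (550/625)⁴ × 2.6022 = 0.0979 × 0.5997 × 2.6022 = 0.1528.
τ(469 nm) = 0.0979 × (550/469)⁴ × 2.6022 = 0.0979 × 1.8913 × 2.6022 = 0.4818.
T(625)/T(469) = exp(τ_B − τ_A) = exp(0.3290) = 1.3896.

1.39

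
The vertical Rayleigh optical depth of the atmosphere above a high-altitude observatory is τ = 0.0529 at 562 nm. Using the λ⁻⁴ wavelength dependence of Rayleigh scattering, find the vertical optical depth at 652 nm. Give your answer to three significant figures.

τ(652 nm) = τ(562 nm) × (562/652)⁴ = 0.0529 × (0.8620)⁴ = 0.0529 × 0.5520 = 0.0292.

0.0292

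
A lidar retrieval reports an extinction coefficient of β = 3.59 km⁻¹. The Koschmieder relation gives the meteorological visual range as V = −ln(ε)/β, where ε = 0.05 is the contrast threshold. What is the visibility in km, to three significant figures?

0.834 km

V = −ln(0.05) / 3.59 = 2.996 / 3.59 = 0.8345 km.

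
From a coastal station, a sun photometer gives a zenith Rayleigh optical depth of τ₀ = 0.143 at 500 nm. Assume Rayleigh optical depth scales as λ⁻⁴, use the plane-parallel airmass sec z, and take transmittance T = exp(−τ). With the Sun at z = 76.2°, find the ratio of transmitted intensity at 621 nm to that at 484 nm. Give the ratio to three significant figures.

1.54

Airmass: sec 76.2° = 4.1923.
τ(621 nm) = 0.143 × (500/621)⁴ × 4.1923 = 0.143 × 0.4203 × 4.1923 = 0.2519.
τ(484 nm) = 0.143 × (500/484)⁴ × 4.1923 = 0.143 × 1.1389 × 4.1923 = 0.6828.
T(621)/T(484) = exp(τ_B − τ_A) = exp(0.4308) = 1.5386.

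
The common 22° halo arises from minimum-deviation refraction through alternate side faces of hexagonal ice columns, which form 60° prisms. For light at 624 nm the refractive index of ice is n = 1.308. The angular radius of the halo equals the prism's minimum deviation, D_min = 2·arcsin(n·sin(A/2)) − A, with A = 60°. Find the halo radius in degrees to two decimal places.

21.69°

n·sin(A/2) = 1.308 × sin 30° = 1.308 × 0.5000 = 0.6540.
D_min = 2·arcsin(0.6540) − 60° = 2 × 40.844° − 60° = 21.688°.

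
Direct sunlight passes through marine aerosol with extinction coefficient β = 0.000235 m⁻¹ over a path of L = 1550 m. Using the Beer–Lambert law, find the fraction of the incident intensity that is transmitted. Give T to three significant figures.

0.695

τ = β·L = 0.000235 × 1550 = 0.3642.
T = exp(−0.3642) = 0.6947.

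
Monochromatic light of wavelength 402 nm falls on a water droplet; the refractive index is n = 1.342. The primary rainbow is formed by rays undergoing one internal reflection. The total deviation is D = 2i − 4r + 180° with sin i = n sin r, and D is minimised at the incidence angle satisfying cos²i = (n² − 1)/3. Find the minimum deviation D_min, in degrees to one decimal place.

cos²i = (1.80096 − 1)/3 = 0.26699; i = arccos(0.51671) = 58.888°.
sin r = sin 58.888°/1.342 = 0.63797; r = 39.641°.
D_min = 2·58.888° − 4·39.641° + 180° = 139.213°.

139.2°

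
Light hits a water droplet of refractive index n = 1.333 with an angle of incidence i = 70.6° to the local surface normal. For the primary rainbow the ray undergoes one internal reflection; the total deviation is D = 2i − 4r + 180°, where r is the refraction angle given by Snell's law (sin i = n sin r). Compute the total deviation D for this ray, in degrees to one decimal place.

141.0°

sin r = sin 70.6° / 1.333 = 0.9432/1.333 = 0.7076; r = 45.04°.
D = 2·70.6° − 4·45.04° + 180° = 141.20° − 180.16° + 180° = 141.04°.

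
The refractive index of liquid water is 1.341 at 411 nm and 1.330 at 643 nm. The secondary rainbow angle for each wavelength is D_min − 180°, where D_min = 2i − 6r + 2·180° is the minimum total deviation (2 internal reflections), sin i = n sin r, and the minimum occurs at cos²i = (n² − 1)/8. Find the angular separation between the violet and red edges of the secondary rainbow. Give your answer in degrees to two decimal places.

At 411 nm (n = 1.341): cos²i = 0.09979 → i = 71.586°, r = 45.034°, D_min = 232.966°, rainbow angle = 52.966°.
At 643 nm (n = 1.330): cos²i = 0.09611 → i = 71.940°, r = 45.630°, D_min = 230.101°, rainbow angle = 50.101°.
Angular width = |52.966° − 50.101°| = 2.865°.

2.86°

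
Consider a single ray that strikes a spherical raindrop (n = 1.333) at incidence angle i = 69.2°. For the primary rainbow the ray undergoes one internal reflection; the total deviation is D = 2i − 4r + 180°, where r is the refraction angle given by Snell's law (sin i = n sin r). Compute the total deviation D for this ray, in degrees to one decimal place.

140.3°

sin r = sin 69.2° / 1.333 = 0.9348/1.333 = 0.7013; r = 44.53°.
D = 2·69.2° − 4·44.53° + 180° = 138.40° − 178.12° + 180° = 140.28°.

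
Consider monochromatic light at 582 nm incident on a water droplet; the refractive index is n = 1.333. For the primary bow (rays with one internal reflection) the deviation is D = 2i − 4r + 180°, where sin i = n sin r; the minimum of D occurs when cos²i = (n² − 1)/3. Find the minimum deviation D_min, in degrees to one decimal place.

137.9°

cos²i = (1.77689 − 1)/3 = 0.25896; i = arccos(0.50888) = 59.410°.
sin r = sin 59.410°/1.333 = 0.64579; r = 40.225°.
D_min = 2·59.410° − 4·40.225° + 180° = 137.922°.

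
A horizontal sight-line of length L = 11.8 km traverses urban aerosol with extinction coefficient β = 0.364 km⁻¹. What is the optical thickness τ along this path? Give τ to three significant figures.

4.30

τ = β·L = 0.364 × 11.8 = 4.2952.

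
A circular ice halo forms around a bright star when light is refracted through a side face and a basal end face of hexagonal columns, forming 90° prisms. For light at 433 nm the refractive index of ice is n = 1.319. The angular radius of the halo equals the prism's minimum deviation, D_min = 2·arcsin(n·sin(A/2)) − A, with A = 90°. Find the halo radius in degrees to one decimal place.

n·sin(A/2) = 1.319 × sin 45° = 1.319 × 0.7071 = 0.9327.
D_min = 2·arcsin(0.9327) − 90° = 2 × 68.856° − 90° = 47.711°.

47.7°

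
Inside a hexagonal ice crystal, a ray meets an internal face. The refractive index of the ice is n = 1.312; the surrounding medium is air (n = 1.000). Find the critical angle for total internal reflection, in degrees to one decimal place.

49.7°

sin θ_c = n_air / n = 1.000 / 1.312 = 0.7622.
θ_c = arcsin(0.7622) = 49.66°.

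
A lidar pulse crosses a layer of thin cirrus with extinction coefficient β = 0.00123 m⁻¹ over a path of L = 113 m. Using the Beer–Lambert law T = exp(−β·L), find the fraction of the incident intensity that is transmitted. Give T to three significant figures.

τ = β·L = 0.00123 × 113 = 0.1390.
T = exp(−0.1390) = 0.8702.

0.870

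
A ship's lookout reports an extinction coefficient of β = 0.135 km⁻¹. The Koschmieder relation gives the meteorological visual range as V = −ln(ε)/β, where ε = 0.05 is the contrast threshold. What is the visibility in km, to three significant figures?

V = −ln(0.05) / 0.135 = 2.996 / 0.135 = 22.1906 km.

22.2 km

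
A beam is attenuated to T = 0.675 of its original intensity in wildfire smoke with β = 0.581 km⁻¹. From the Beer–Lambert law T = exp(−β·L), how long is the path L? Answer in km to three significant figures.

Beer–Lambert: T = exp(−βL) ⇒ L = −ln(T)/β = −ln(0.675)/0.581 = 0.3930/0.581 = 0.6765 km.

0.676 km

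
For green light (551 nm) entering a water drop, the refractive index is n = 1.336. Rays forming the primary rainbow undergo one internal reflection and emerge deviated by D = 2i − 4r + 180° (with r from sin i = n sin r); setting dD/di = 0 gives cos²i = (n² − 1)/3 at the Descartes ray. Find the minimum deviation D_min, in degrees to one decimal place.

cos²i = (1.78490 − 1)/3 = 0.26163; i = arccos(0.51150) = 59.236°.
sin r = sin 59.236°/1.336 = 0.64318; r = 40.029°.
D_min = 2·59.236° − 4·40.029° + 180° = 138.356°.

138.4°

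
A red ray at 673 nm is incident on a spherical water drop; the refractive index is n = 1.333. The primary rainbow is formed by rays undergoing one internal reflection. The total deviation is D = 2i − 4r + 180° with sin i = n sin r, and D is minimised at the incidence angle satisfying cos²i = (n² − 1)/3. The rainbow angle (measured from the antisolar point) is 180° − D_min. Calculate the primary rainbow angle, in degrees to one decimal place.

cos²i = (1.77689 − 1)/3 = 0.25896; i = arccos(0.50888) = 59.410°.
sin r = sin 59.410°/1.333 = 0.64579; r = 40.225°.
D_min = 2·59.410° − 4·40.225° + 180° = 137.922°.
Rainbow angle = 180° − D_min = 42.078°.

42.1°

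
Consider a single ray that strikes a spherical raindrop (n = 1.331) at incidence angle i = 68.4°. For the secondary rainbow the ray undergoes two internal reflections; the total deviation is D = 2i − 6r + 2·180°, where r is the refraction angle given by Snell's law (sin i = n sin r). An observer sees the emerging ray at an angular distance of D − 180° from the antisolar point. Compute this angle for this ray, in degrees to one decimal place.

sin r = sin 68.4° / 1.331 = 0.9298/1.331 = 0.6986; r = 44.31°.
D = 2·68.4° − 6·44.31° + 2·180° = 136.80° − 265.87° + 360° = 230.93°.
Angle from antisolar point = D − 180° = 50.93°.

50.9°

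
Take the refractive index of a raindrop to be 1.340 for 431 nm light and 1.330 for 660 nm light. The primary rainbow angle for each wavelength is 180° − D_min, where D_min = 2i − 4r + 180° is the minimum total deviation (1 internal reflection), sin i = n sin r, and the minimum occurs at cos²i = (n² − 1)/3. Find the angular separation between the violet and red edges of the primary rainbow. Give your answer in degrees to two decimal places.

At 431 nm (n = 1.340): cos²i = 0.26520 → i = 59.004°, r = 39.770°, D_min = 138.929°, rainbow angle = 41.071°.
At 660 nm (n = 1.330): cos²i = 0.25630 → i = 59.585°, r = 40.422°, D_min = 137.484°, rainbow angle = 42.516°.
Angular width = |41.071° − 42.516°| = 1.445°.

1.45°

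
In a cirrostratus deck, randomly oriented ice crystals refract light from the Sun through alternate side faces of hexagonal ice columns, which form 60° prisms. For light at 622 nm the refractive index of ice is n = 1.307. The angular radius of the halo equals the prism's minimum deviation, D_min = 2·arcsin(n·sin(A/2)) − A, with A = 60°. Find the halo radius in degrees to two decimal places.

n·sin(A/2) = 1.307 × sin 30° = 1.307 × 0.5000 = 0.6535.
D_min = 2·arcsin(0.6535) − 60° = 2 × 40.806° − 60° = 21.612°.

21.61°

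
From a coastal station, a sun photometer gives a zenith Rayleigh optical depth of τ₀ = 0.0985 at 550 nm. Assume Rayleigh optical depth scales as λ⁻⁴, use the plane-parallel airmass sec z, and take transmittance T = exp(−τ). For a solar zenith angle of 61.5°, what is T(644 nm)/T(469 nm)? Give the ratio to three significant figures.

1.32

Airmass: sec 61.5° = 2.0957.
τ(644 nm) = 0.0985 × (550/644)⁴ × 2.0957 = 0.0985 × 0.5320 × 2.0957 = 0.1098.
τ(469 nm) = 0.0985 × (550/469)⁴ × 2.0957 = 0.0985 × 1.8913 × 2.0957 = 0.3904.
T(644)/T(469) = exp(τ_B − τ_A) = exp(0.2806) = 1.3239.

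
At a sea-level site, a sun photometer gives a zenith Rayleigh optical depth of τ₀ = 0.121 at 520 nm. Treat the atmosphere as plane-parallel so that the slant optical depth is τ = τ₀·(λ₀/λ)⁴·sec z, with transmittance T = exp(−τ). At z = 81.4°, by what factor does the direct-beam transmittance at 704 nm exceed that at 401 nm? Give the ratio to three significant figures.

Airmass: sec 81.4° = 6.6874.
τ(704 nm) = 0.121 × (520/704)⁴ × 6.6874 = 0.121 × 0.2977 × 6.6874 = 0.2409.
τ(401 nm) = 0.121 × (520/401)⁴ × 6.6874 = 0.121 × 2.8277 × 6.6874 = 2.2881.
T(704)/T(401) = exp(τ_B − τ_A) = exp(2.0473) = 7.7466.

7.75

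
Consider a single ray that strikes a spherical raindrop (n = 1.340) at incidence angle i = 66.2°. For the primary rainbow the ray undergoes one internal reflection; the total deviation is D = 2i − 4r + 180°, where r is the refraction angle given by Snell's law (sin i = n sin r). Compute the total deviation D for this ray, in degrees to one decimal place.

140.1°

sin r = sin 66.2° / 1.340 = 0.9150/1.340 = 0.6828; r = 43.06°.
D = 2·66.2° − 4·43.06° + 180° = 132.40° − 172.25° + 180° = 140.15°.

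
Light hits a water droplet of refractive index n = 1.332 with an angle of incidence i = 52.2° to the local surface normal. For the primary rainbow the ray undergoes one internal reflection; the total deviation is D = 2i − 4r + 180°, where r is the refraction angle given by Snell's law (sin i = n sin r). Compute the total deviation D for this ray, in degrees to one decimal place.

sin r = sin 52.2° / 1.332 = 0.7902/1.332 = 0.5932; r = 36.39°.
D = 2·52.2° − 4·36.39° + 180° = 104.40° − 145.54° + 180° = 138.86°.

138.9°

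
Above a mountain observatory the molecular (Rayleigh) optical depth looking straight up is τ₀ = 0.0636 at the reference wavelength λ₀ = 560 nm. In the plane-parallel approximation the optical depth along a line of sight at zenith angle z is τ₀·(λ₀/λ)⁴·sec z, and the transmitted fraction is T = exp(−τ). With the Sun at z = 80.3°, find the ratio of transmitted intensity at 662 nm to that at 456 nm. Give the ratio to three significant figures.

1.95

Airmass: sec 80.3° = 5.9351.
τ(662 nm) = 0.0636 × (560/662)⁴ × 5.9351 = 0.0636 × 0.5121 × 5.9351 = 0.1933.
τ(456 nm) = 0.0636 × (560/456)⁴ × 5.9351 = 0.0636 × 2.2745 × 5.9351 = 0.8586.
T(662)/T(456) = exp(τ_B − τ_A) = exp(0.6653) = 1.9450.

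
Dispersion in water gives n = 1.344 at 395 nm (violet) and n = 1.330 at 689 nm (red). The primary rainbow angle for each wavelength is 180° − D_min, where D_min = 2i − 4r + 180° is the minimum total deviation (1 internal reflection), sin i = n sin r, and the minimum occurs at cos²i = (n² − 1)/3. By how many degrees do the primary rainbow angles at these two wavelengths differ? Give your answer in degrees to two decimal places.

2.01°

At 395 nm (n = 1.344): cos²i = 0.26878 → i = 58.772°, r = 39.512°, D_min = 139.495°, rainbow angle = 40.505°.
At 689 nm (n = 1.330): cos²i = 0.25630 → i = 59.585°, r = 40.422°, D_min = 137.484°, rainbow angle = 42.516°.
Angular width = |40.505° − 42.516°| = 2.011°.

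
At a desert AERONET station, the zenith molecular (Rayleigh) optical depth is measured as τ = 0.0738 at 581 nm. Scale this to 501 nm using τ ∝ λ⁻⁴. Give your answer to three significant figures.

0.133

τ(501 nm) = τ(581 nm) × (581/501)⁴ = 0.0738 × (1.1597)⁴ = 0.0738 × 1.8086 = 0.1335.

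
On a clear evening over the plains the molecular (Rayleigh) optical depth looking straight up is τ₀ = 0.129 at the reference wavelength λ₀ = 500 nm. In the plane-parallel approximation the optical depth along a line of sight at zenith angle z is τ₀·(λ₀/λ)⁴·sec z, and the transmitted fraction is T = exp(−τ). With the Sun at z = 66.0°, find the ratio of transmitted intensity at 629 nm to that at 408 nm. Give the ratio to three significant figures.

1.80

Airmass: sec 66.0° = 2.4586.
τ(629 nm) = 0.129 × (500/629)⁴ × 2.4586 = 0.129 × 0.3993 × 2.4586 = 0.1266.
τ(408 nm) = 0.129 × (500/408)⁴ × 2.4586 = 0.129 × 2.2555 × 2.4586 = 0.7153.
T(629)/T(408) = exp(τ_B − τ_A) = exp(0.5887) = 1.8017.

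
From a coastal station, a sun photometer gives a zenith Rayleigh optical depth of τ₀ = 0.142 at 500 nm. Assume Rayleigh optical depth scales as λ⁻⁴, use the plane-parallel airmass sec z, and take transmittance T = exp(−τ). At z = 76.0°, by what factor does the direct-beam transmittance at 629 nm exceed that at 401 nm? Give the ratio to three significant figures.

Airmass: sec 76.0° = 4.1336.
τ(629 nm) = 0.142 × (500/629)⁴ × 4.1336 = 0.142 × 0.3993 × 4.1336 = 0.2344.
τ(401 nm) = 0.142 × (500/401)⁴ × 4.1336 = 0.142 × 2.4171 × 4.1336 = 1.4188.
T(629)/T(401) = exp(τ_B − τ_A) = exp(1.1844) = 3.2688.

3.27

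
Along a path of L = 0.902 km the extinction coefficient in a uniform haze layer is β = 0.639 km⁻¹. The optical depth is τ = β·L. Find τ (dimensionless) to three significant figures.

τ = β·L = 0.639 × 0.902 = 0.5764.

0.576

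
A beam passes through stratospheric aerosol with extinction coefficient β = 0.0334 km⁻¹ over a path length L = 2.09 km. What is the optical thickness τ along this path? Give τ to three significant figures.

τ = β·L = 0.0334 × 2.09 = 0.0698.

0.0698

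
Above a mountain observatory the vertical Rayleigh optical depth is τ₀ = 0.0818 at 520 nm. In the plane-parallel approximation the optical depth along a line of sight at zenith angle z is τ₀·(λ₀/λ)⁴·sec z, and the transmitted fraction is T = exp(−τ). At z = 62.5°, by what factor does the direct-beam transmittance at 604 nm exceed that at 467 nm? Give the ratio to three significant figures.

1.19

Airmass: sec 62.5° = 2.1657.
τ(604 nm) = 0.0818 × (520/604)⁴ × 2.1657 = 0.0818 × 0.5494 × 2.1657 = 0.0973.
τ(467 nm) = 0.0818 × (520/467)⁴ × 2.1657 = 0.0818 × 1.5373 × 2.1657 = 0.2723.
T(604)/T(467) = exp(τ_B − τ_A) = exp(0.1750) = 1.1913.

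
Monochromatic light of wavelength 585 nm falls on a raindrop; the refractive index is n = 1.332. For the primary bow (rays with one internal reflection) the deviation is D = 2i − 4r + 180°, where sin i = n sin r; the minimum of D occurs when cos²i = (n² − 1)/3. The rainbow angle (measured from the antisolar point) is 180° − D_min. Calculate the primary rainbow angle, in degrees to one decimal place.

42.2°

cos²i = (1.77422 − 1)/3 = 0.25807; i = arccos(0.50801) = 59.469°.
sin r = sin 59.469°/1.332 = 0.64666; r = 40.290°.
D_min = 2·59.469° − 4·40.290° + 180° = 137.776°.
Rainbow angle = 180° − D_min = 42.224°.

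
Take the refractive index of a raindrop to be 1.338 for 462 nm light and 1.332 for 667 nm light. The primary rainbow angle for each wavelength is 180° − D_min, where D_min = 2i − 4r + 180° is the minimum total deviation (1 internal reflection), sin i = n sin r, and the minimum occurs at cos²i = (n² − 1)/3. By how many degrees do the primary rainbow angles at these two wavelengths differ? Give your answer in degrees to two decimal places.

At 462 nm (n = 1.338): cos²i = 0.26341 → i = 59.120°, r = 39.899°, D_min = 138.643°, rainbow angle = 41.357°.
At 667 nm (n = 1.332): cos²i = 0.25807 → i = 59.469°, r = 40.290°, D_min = 137.776°, rainbow angle = 42.224°.
Angular width = |41.357° − 42.224°| = 0.867°.

0.87°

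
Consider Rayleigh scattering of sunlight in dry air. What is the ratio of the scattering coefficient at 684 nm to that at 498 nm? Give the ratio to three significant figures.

Rayleigh scattering ∝ λ⁻⁴, so the ratio of coefficients is the inverse fourth power of the wavelength ratio.
σ(684)/σ(498) = (498/684)⁴ = (0.7281)⁴ = 0.281.

0.281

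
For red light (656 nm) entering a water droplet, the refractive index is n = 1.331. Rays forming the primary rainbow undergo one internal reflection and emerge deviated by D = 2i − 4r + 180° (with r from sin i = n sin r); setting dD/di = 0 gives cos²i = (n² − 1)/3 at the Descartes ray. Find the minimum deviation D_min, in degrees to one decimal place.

137.6°

cos²i = (1.77156 − 1)/3 = 0.25719; i = arccos(0.50714) = 59.527°.
sin r = sin 59.527°/1.331 = 0.64753; r = 40.356°.
D_min = 2·59.527° − 4·40.356° + 180° = 137.630°.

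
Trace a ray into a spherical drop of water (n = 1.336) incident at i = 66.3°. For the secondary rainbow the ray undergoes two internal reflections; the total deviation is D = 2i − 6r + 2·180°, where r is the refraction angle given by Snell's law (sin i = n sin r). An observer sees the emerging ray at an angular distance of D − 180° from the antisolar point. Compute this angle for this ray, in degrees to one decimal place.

sin r = sin 66.3° / 1.336 = 0.9157/1.336 = 0.6854; r = 43.27°.
D = 2·66.3° − 6·43.27° + 2·180° = 132.60° − 259.59° + 360° = 233.01°.
Angle from antisolar point = D − 180° = 53.01°.

53.0°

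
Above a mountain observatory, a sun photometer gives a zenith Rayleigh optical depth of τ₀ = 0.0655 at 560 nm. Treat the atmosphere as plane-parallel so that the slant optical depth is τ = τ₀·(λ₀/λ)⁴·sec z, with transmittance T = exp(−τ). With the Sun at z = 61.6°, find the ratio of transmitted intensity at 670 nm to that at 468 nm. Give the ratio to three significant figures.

Airmass: sec 61.6° = 2.1025.
τ(670 nm) = 0.0655 × (560/670)⁴ × 2.1025 = 0.0655 × 0.4880 × 2.1025 = 0.0672.
τ(468 nm) = 0.0655 × (560/468)⁴ × 2.1025 = 0.0655 × 2.0501 × 2.1025 = 0.2823.
T(670)/T(468) = exp(τ_B − τ_A) = exp(0.2151) = 1.2400.

1.24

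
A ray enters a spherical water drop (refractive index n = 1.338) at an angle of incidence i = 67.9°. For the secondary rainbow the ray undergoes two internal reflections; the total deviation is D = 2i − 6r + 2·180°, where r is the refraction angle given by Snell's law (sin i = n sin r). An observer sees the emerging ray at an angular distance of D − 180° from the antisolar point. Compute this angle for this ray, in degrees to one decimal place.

52.8°

sin r = sin 67.9° / 1.338 = 0.9265/1.338 = 0.6925; r = 43.83°.
D = 2·67.9° − 6·43.83° + 2·180° = 135.80° − 262.96° + 360° = 232.84°.
Angle from antisolar point = D − 180° = 52.84°.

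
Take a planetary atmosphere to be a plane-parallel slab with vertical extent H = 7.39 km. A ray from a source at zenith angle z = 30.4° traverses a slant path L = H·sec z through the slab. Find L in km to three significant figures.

sec z = 1/cos 30.4° = 1.1594.
L = 7.39 × 1.1594 = 8.568 km.

8.57 km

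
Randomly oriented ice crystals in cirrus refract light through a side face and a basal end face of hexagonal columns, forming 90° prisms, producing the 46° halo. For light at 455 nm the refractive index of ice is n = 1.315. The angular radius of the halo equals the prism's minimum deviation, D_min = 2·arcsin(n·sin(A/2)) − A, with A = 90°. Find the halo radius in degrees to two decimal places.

46.82°

n·sin(A/2) = 1.315 × sin 45° = 1.315 × 0.7071 = 0.9298.
D_min = 2·arcsin(0.9298) − 90° = 2 × 68.411° − 90° = 46.821°.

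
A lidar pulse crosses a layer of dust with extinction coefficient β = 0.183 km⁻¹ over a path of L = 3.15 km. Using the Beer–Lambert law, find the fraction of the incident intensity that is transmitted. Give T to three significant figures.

τ = β·L = 0.183 × 3.15 = 0.5765.
T = exp(−0.5765) = 0.5619.

0.562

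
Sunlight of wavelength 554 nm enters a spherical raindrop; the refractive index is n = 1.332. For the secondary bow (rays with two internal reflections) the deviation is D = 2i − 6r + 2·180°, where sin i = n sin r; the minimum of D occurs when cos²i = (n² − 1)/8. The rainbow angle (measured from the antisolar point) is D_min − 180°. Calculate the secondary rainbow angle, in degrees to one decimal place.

cos²i = (1.77422 − 1)/8 = 0.09678; i = arccos(0.31109) = 71.875°.
sin r = sin 71.875°/1.332 = 0.71350; r = 45.520°.
D_min = 2·71.875° − 6·45.520° + 360° = 230.628°.
Rainbow angle = D_min − 180° = 50.628°.

50.6°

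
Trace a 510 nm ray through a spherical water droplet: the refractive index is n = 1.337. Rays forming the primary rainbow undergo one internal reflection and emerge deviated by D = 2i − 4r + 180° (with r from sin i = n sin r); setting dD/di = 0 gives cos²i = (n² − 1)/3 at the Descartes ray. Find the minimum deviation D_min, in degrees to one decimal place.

138.5°

cos²i = (1.78757 − 1)/3 = 0.26252; i = arccos(0.51237) = 59.178°.
sin r = sin 59.178°/1.337 = 0.64231; r = 39.964°.
D_min = 2·59.178° − 4·39.964° + 180° = 138.500°.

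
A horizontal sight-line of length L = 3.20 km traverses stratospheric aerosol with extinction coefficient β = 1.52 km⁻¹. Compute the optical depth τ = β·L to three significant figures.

τ = β·L = 1.52 × 3.20 = 4.8640.

4.86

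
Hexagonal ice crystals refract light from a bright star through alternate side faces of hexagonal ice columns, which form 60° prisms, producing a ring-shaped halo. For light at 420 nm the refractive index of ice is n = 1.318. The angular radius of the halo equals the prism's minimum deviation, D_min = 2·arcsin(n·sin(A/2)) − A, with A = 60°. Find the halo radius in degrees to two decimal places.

n·sin(A/2) = 1.318 × sin 30° = 1.318 × 0.5000 = 0.6590.
D_min = 2·arcsin(0.6590) − 60° = 2 × 41.224° − 60° = 22.447°.

22.45°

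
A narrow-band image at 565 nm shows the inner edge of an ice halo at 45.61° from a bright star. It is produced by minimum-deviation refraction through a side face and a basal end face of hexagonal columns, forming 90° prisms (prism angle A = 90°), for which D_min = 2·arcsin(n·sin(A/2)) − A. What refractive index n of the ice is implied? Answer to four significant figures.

1.309

Rearranging: n = sin((D_min + A)/2) / sin(A/2).
(D_min + A)/2 = (45.61° + 90°)/2 = 67.805°.
n = sin 67.805° / sin 45° = 0.9259 / 0.7071 = 1.3094.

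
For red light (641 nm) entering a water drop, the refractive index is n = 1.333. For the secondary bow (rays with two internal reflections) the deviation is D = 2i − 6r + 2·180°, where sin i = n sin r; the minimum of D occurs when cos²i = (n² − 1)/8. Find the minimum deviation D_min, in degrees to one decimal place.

cos²i = (1.77689 − 1)/8 = 0.09711; i = arccos(0.31163) = 71.843°.
sin r = sin 71.843°/1.333 = 0.71283; r = 45.466°.
D_min = 2·71.843° − 6·45.466° + 360° = 230.891°.

230.9°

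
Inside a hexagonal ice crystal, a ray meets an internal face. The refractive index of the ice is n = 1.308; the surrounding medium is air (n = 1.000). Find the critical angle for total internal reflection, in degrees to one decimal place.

sin θ_c = n_air / n = 1.000 / 1.308 = 0.7645.
θ_c = arcsin(0.7645) = 49.86°.

49.9°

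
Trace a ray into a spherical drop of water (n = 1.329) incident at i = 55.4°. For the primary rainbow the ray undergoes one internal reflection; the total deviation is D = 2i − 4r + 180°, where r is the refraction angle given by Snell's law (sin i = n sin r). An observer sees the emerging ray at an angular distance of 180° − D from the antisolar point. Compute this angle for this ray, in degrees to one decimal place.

sin r = sin 55.4° / 1.329 = 0.8231/1.329 = 0.6194; r = 38.27°.
D = 2·55.4° − 4·38.27° + 180° = 110.80° − 153.08° + 180° = 137.72°.
Angle from antisolar point = 180° − D = 42.28°.

42.3°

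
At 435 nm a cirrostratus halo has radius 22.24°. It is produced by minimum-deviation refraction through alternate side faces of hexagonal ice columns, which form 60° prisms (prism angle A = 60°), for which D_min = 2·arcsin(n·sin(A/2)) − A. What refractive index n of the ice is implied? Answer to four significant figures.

Rearranging: n = sin((D_min + A)/2) / sin(A/2).
(D_min + A)/2 = (22.24° + 60°)/2 = 41.120°.
n = sin 41.120° / sin 30° = 0.6576 / 0.5000 = 1.3153.

1.315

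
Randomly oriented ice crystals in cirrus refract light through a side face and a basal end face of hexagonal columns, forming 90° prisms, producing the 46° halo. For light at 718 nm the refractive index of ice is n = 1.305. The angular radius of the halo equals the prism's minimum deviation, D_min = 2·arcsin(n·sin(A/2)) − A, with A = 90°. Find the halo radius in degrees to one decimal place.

n·sin(A/2) = 1.305 × sin 45° = 1.305 × 0.7071 = 0.9228.
D_min = 2·arcsin(0.9228) − 90° = 2 × 67.335° − 90° = 44.670°.

44.7°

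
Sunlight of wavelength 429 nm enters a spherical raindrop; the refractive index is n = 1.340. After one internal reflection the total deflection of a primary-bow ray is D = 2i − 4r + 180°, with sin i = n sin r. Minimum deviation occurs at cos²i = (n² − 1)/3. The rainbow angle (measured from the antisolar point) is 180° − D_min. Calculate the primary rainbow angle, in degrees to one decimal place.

cos²i = (1.79560 − 1)/3 = 0.26520; i = arccos(0.51498) = 59.004°.
sin r = sin 59.004°/1.340 = 0.63971; r = 39.770°.
D_min = 2·59.004° − 4·39.770° + 180° = 138.929°.
Rainbow angle = 180° − D_min = 41.071°.

41.1°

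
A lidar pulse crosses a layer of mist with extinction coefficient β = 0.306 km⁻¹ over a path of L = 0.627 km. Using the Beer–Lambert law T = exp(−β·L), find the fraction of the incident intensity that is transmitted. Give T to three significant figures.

0.825

τ = β·L = 0.306 × 0.627 = 0.1919.
T = exp(−0.1919) = 0.8254.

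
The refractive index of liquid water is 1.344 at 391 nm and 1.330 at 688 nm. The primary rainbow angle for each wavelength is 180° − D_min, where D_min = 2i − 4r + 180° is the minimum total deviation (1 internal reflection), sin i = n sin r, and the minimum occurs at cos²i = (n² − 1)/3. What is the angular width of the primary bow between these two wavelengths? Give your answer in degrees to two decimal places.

At 391 nm (n = 1.344): cos²i = 0.26878 → i = 58.772°, r = 39.512°, D_min = 139.495°, rainbow angle = 40.505°.
At 688 nm (n = 1.330): cos²i = 0.25630 → i = 59.585°, r = 40.422°, D_min = 137.484°, rainbow angle = 42.516°.
Angular width = |40.505° − 42.516°| = 2.011°.

2.01°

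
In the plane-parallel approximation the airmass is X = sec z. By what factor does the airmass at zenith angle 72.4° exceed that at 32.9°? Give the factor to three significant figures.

2.78

X(72.4°)/X(32.9°) = sec 72.4° / sec 32.9° = cos 32.9° / cos 72.4° = 0.8396/0.3024 = 2.7768.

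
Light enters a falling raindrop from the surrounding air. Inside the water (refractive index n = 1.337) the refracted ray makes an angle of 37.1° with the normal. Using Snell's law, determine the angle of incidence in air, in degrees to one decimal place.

53.8°

Snell: sin θ_i = n · sin θ_r = 1.337 × sin 37.1° = 1.337 × 0.6032 = 0.8065.
θ_i = arcsin(0.8065) = 53.75°.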